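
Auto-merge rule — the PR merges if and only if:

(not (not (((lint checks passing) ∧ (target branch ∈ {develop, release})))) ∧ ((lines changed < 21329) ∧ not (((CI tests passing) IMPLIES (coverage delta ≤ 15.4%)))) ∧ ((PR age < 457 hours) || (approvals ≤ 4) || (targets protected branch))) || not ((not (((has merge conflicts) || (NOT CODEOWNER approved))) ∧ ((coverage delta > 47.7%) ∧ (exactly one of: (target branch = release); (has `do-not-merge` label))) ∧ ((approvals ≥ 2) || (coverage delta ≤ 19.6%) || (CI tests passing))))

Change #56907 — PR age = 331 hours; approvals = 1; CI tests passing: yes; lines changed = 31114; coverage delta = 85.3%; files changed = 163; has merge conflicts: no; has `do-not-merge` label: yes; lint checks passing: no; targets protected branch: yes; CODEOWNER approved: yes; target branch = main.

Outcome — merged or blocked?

Blocked

Atomic conditions:
  lint checks passing: no → false
  target branch ∈ {develop, release}: main is not in the set → false
  lines changed < 21329: 31114 < 21329 is false
  CI tests passing: yes → true
  coverage delta ≤ 15.4%: 85.3 ≤ 15.4 is false
  PR age < 457 hours: 331 < 457 is true
  approvals ≤ 4: 1 ≤ 4 is true
  targets protected branch: yes → true
  has merge conflicts: no → false
  NOT CODEOWNER approved: yes → false
  coverage delta > 47.7%: 85.3 > 47.7 is true
  target branch = release: main == release is false
  has `do-not-merge` label: yes → true
  approvals ≥ 2: 1 ≥ 2 is false
  coverage delta ≤ 19.6%: 85.3 ≤ 19.6 is false
Combine:
[1.1.1.1] false AND false = false
[1.1.1] NOT false = true
[1.1] NOT true = false
[1.2.2.1] true → false = false
[1.2.2] NOT false = true
[1.2] false AND true = false
[1.3] true OR true OR true = true
[1] false AND false AND true = false
[2.1.1.1] false OR false = false
[2.1.1] NOT false = true
[2.1.2.2] exactly-one(false, true) = true
[2.1.2] true AND true = true
[2.1.3] false OR false OR true = true
[2.1] true AND true AND true = true
[2] NOT true = false
[root] false OR false = false
Overall: false → blocked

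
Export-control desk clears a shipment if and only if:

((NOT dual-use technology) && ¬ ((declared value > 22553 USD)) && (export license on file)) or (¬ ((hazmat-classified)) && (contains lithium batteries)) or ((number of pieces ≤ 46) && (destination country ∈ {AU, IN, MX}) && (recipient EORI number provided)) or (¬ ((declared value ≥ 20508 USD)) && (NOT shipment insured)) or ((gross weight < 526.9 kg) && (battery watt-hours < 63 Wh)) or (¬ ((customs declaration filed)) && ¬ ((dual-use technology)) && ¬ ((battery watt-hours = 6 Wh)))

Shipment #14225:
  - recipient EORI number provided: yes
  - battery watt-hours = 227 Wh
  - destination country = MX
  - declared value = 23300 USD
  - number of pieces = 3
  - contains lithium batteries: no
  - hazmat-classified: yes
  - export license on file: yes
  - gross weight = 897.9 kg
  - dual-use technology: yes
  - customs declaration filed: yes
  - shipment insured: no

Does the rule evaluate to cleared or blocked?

Atomic conditions:
  NOT dual-use technology: yes → false
  declared value > 22553 USD: 23300 > 22553 is true
  export license on file: yes → true
  hazmat-classified: yes → true
  contains lithium batteries: no → false
  number of pieces ≤ 46: 3 ≤ 46 is true
  destination country ∈ {AU, IN, MX}: MX is in the set → true
  recipient EORI number provided: yes → true
  declared value ≥ 20508 USD: 23300 ≥ 20508 is true
  NOT shipment insured: no → true
  gross weight < 526.9 kg: 897.9 < 526.9 is false
  battery watt-hours < 63 Wh: 227 < 63 is false
  customs declaration filed: yes → true
  dual-use technology: yes → true
  battery watt-hours = 6 Wh: 227 == 6 is false
Combine:
[1.2] NOT true = false
[1] false AND false AND true = false
[2.1] NOT true = false
[2] false AND false = false
[3] true AND true AND true = true
[4.1] NOT true = false
[4] false AND true = false
[5] false AND false = false
[6.1] NOT true = false
[6.2] NOT true = false
[6.3] NOT false = true
[6] false AND false AND true = false
[root] false OR false OR true OR false OR false OR false = true
Overall: true → cleared

Cleared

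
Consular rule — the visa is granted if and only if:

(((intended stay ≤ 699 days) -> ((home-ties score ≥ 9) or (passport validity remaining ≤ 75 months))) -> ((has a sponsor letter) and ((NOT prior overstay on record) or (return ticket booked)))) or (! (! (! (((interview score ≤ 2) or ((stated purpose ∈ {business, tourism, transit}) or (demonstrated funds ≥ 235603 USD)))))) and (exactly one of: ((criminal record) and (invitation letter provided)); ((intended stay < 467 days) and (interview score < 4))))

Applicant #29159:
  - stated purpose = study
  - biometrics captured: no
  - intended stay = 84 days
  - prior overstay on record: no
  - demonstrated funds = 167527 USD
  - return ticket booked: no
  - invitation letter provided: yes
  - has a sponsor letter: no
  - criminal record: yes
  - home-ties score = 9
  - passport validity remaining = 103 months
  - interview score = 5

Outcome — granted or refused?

Atomic conditions:
  intended stay ≤ 699 days: 84 ≤ 699 is true
  home-ties score ≥ 9: 9 ≥ 9 is true
  passport validity remaining ≤ 75 months: 103 ≤ 75 is false
  has a sponsor letter: no → false
  NOT prior overstay on record: no → true
  return ticket booked: no → false
  interview score ≤ 2: 5 ≤ 2 is false
  stated purpose ∈ {business, tourism, transit}: study is not in the set → false
  demonstrated funds ≥ 235603 USD: 167527 ≥ 235603 is false
  criminal record: yes → true
  invitation letter provided: yes → true
  intended stay < 467 days: 84 < 467 is true
  interview score < 4: 5 < 4 is false
Combine:
[1.1.2] true OR false = true
[1.1] true → true = true
[1.2.2] true OR false = true
[1.2] false AND true = false
[1] true → false = false
[2.1.1.1.1.2] false OR false = false
[2.1.1.1.1] false OR false = false
[2.1.1.1] NOT false = true
[2.1.1] NOT true = false
[2.1] NOT false = true
[2.2.1] true AND true = true
[2.2.2] true AND false = false
[2.2] exactly-one(true, false) = true
[2] true AND true = true
[root] false OR true = true
Overall: true → granted

Granted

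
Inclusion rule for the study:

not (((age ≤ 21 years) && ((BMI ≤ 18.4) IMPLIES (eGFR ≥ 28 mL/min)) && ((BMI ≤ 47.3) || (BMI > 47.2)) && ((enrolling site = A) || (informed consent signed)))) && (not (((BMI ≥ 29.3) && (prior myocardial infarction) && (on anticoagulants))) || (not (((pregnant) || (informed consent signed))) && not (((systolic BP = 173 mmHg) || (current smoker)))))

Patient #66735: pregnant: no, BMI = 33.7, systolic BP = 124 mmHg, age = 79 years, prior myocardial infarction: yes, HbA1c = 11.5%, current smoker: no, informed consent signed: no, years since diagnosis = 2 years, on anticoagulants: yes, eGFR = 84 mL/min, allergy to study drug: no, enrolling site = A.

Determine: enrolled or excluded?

Atomic conditions:
  age ≤ 21 years: 79 ≤ 21 is false
  BMI ≤ 18.4: 33.7 ≤ 18.4 is false
  eGFR ≥ 28 mL/min: 84 ≥ 28 is true
  BMI ≤ 47.3: 33.7 ≤ 47.3 is true
  BMI > 47.2: 33.7 > 47.2 is false
  enrolling site = A: A == A is true
  informed consent signed: no → false
  BMI ≥ 29.3: 33.7 ≥ 29.3 is true
  prior myocardial infarction: yes → true
  on anticoagulants: yes → true
  pregnant: no → false
  systolic BP = 173 mmHg: 124 == 173 is false
  current smoker: no → false
Combine:
[1.1.2] false → true (antecedent false ⇒ implication holds) = true
[1.1.3] true OR false = true
[1.1.4] true OR false = true
[1.1] false AND true AND true AND true = false
[1] NOT false = true
[2.1.1] true AND true AND true = true
[2.1] NOT true = false
[2.2.1.1] false OR false = false
[2.2.1] NOT false = true
[2.2.2.1] false OR false = false
[2.2.2] NOT false = true
[2.2] true AND true = true
[2] false OR true = true
[root] true AND true = true
Overall: true → enrolled

Enrolled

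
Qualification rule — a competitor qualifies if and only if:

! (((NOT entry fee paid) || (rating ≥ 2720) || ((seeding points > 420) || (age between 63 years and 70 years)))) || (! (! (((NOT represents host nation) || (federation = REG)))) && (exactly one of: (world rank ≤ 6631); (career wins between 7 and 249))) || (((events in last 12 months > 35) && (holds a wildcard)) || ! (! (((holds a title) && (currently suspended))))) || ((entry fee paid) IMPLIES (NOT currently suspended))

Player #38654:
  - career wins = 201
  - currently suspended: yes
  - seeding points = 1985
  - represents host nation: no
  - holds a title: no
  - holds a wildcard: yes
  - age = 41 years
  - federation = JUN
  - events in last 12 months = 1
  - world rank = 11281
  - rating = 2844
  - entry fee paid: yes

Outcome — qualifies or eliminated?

Atomic conditions:
  NOT entry fee paid: yes → false
  rating ≥ 2720: 2844 ≥ 2720 is true
  seeding points > 420: 1985 > 420 is true
  age between 63 years and 70 years: 41 in [63, 70] is false
  NOT represents host nation: no → true
  federation = REG: JUN == REG is false
  world rank ≤ 6631: 11281 ≤ 6631 is false
  career wins between 7 and 249: 201 in [7, 249] is true
  events in last 12 months > 35: 1 > 35 is false
  holds a wildcard: yes → true
  holds a title: no → false
  currently suspended: yes → true
  entry fee paid: yes → true
  NOT currently suspended: yes → false
Combine:
[1.1.3] true OR false = true
[1.1] false OR true OR true = true
[1] NOT true = false
[2.1.1.1] true OR false = true
[2.1.1] NOT true = false
[2.1] NOT false = true
[2.2] exactly-one(false, true) = true
[2] true AND true = true
[3.1] false AND true = false
[3.2.1.1] false AND true = false
[3.2.1] NOT false = true
[3.2] NOT true = false
[3] false OR false = false
[4] true → false = false
[root] false OR true OR false OR false = true
Overall: true → qualifies

Qualifies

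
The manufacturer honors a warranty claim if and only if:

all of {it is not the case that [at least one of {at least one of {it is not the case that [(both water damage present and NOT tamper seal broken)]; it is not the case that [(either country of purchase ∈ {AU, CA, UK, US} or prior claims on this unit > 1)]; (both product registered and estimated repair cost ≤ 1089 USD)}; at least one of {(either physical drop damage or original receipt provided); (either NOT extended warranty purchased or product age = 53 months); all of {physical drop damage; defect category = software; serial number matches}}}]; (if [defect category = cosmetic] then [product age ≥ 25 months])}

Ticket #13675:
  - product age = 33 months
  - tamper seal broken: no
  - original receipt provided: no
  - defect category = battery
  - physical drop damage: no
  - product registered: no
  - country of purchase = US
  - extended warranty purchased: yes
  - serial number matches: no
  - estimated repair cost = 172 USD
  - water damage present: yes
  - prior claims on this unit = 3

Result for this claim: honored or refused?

Honored

Atomic conditions:
  water damage present: yes → true
  NOT tamper seal broken: no → true
  country of purchase ∈ {AU, CA, UK, US}: US is in the set → true
  prior claims on this unit > 1: 3 > 1 is true
  product registered: no → false
  estimated repair cost ≤ 1089 USD: 172 ≤ 1089 is true
  physical drop damage: no → false
  original receipt provided: no → false
  NOT extended warranty purchased: yes → false
  product age = 53 months: 33 == 53 is false
  defect category = software: battery == software is false
  serial number matches: no → false
  defect category = cosmetic: battery == cosmetic is false
  product age ≥ 25 months: 33 ≥ 25 is true
Combine:
[1.1.1.1.1] true AND true = true
[1.1.1.1] NOT true = false
[1.1.1.2.1] true OR true = true
[1.1.1.2] NOT true = false
[1.1.1.3] false AND true = false
[1.1.1] false OR false OR false = false
[1.1.2.1] false OR false = false
[1.1.2.2] false OR false = false
[1.1.2.3] false AND false AND false = false
[1.1.2] false OR false OR false = false
[1.1] false OR false = false
[1] NOT false = true
[2] false → true (antecedent false ⇒ implication holds) = true
[root] true AND true = true
Overall: true → honored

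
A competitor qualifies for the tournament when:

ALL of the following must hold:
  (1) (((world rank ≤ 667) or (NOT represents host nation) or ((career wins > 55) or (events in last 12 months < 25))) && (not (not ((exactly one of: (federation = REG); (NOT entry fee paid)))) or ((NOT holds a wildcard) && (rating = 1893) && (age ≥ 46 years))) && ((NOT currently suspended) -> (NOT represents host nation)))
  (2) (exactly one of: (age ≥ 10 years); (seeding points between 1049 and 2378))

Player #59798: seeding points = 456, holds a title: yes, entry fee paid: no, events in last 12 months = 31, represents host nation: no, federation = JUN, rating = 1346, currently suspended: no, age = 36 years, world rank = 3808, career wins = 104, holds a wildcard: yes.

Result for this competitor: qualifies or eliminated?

Atomic conditions:
  world rank ≤ 667: 3808 ≤ 667 is false
  NOT represents host nation: no → true
  career wins > 55: 104 > 55 is true
  events in last 12 months < 25: 31 < 25 is false
  federation = REG: JUN == REG is false
  NOT entry fee paid: no → true
  NOT holds a wildcard: yes → false
  rating = 1893: 1346 == 1893 is false
  age ≥ 46 years: 36 ≥ 46 is false
  NOT currently suspended: no → true
  age ≥ 10 years: 36 ≥ 10 is true
  seeding points between 1049 and 2378: 456 in [1049, 2378] is false
Combine:
[1.1.3] true OR false = true
[1.1] false OR true OR true = true
[1.2.1.1.1] exactly-one(false, true) = true
[1.2.1.1] NOT true = false
[1.2.1] NOT false = true
[1.2.2] false AND false AND false = false
[1.2] true OR false = true
[1.3] true → true = true
[1] true AND true AND true = true
[2] exactly-one(true, false) = true
[root] true AND true = true
Overall: true → qualifies

Qualifies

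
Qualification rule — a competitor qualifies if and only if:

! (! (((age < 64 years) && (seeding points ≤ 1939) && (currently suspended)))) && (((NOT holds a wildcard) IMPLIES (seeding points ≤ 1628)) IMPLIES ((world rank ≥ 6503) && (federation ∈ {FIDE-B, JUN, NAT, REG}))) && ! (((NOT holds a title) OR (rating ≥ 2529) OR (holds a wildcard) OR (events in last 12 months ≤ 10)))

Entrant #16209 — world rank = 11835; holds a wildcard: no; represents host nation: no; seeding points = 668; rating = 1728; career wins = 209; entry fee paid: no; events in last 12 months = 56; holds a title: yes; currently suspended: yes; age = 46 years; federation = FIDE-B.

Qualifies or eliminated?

Qualifies

Atomic conditions:
  age < 64 years: 46 < 64 is true
  seeding points ≤ 1939: 668 ≤ 1939 is true
  currently suspended: yes → true
  NOT holds a wildcard: no → true
  seeding points ≤ 1628: 668 ≤ 1628 is true
  world rank ≥ 6503: 11835 ≥ 6503 is true
  federation ∈ {FIDE-B, JUN, NAT, REG}: FIDE-B is in the set → true
  NOT holds a title: yes → false
  rating ≥ 2529: 1728 ≥ 2529 is false
  holds a wildcard: no → false
  events in last 12 months ≤ 10: 56 ≤ 10 is false
Combine:
[1.1.1] true AND true AND true = true
[1.1] NOT true = false
[1] NOT false = true
[2.1] true → true = true
[2.2] true AND true = true
[2] true → true = true
[3.1] false OR false OR false OR false = false
[3] NOT false = true
[root] true AND true AND true = true
Overall: true → qualifies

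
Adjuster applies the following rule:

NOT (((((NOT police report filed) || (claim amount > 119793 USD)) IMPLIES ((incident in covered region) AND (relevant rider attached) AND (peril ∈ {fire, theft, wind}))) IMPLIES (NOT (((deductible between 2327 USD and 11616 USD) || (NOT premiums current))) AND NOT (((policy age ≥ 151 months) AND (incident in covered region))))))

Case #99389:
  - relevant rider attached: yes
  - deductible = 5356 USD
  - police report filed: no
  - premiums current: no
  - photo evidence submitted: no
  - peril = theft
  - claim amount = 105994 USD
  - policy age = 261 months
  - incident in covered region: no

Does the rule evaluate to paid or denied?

Atomic conditions:
  NOT police report filed: no → true
  claim amount > 119793 USD: 105994 > 119793 is false
  incident in covered region: no → false
  relevant rider attached: yes → true
  peril ∈ {fire, theft, wind}: theft is in the set → true
  deductible between 2327 USD and 11616 USD: 5356 in [2327, 11616] is true
  NOT premiums current: no → true
  policy age ≥ 151 months: 261 ≥ 151 is true
Combine:
[1.1.1] true OR false = true
[1.1.2] false AND true AND true = false
[1.1] true → false = false
[1.2.1.1] true OR true = true
[1.2.1] NOT true = false
[1.2.2.1] true AND false = false
[1.2.2] NOT false = true
[1.2] false AND true = false
[1] false → false (antecedent false ⇒ implication holds) = true
[root] NOT true = false
Overall: false → denied

Denied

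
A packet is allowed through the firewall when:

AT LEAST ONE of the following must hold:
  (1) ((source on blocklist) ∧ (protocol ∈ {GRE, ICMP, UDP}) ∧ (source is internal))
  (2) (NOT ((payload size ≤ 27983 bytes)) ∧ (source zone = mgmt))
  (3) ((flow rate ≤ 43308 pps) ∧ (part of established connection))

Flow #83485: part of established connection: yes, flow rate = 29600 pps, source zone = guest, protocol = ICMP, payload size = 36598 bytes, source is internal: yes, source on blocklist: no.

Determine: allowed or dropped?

Allowed

Atomic conditions:
  source on blocklist: no → false
  protocol ∈ {GRE, ICMP, UDP}: ICMP is in the set → true
  source is internal: yes → true
  payload size ≤ 27983 bytes: 36598 ≤ 27983 is false
  source zone = mgmt: guest == mgmt is false
  flow rate ≤ 43308 pps: 29600 ≤ 43308 is true
  part of established connection: yes → true
Combine:
[1] false AND true AND true = false
[2.1] NOT false = true
[2] true AND false = false
[3] true AND true = true
[root] false OR false OR true = true
Overall: true → allowed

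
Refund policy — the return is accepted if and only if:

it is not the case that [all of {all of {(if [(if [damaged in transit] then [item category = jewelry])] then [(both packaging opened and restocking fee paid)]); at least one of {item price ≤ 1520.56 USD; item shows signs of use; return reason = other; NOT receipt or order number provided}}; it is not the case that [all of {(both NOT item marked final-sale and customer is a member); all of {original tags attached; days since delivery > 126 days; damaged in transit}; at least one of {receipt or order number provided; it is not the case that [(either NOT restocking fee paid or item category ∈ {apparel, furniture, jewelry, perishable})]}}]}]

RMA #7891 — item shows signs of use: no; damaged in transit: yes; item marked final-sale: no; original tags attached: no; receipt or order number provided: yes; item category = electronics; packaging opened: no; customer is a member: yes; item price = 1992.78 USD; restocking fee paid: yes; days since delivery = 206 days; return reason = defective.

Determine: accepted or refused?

Atomic conditions:
  damaged in transit: yes → true
  item category = jewelry: electronics == jewelry is false
  packaging opened: no → false
  restocking fee paid: yes → true
  item price ≤ 1520.56 USD: 1992.78 ≤ 1520.56 is false
  item shows signs of use: no → false
  return reason = other: defective == other is false
  NOT receipt or order number provided: yes → false
  NOT item marked final-sale: no → true
  customer is a member: yes → true
  original tags attached: no → false
  days since delivery > 126 days: 206 > 126 is true
  receipt or order number provided: yes → true
  NOT restocking fee paid: yes → false
  item category ∈ {apparel, furniture, jewelry, perishable}: electronics is not in the set → false
Combine:
[1.1.1.1] true → false = false
[1.1.1.2] false AND true = false
[1.1.1] false → false (antecedent false ⇒ implication holds) = true
[1.1.2] false OR false OR false OR false = false
[1.1] true AND false = false
[1.2.1.1] true AND true = true
[1.2.1.2] false AND true AND true = false
[1.2.1.3.2.1] false OR false = false
[1.2.1.3.2] NOT false = true
[1.2.1.3] true OR true = true
[1.2.1] true AND false AND true = false
[1.2] NOT false = true
[1] false AND true = false
[root] NOT false = true
Overall: true → accepted

Accepted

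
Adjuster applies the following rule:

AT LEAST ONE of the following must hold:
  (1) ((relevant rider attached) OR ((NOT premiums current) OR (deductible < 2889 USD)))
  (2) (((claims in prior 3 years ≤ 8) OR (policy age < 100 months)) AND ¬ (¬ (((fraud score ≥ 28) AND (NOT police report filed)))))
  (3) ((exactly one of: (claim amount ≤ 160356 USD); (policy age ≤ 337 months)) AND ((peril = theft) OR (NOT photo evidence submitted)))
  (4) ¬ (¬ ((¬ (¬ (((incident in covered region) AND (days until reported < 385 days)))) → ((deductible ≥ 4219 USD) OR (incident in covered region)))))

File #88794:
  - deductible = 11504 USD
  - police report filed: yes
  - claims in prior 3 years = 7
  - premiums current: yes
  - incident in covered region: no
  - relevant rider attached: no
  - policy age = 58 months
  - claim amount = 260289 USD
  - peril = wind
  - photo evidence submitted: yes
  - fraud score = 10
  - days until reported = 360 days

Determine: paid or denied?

Atomic conditions:
  relevant rider attached: no → false
  NOT premiums current: yes → false
  deductible < 2889 USD: 11504 < 2889 is false
  claims in prior 3 years ≤ 8: 7 ≤ 8 is true
  policy age < 100 months: 58 < 100 is true
  fraud score ≥ 28: 10 ≥ 28 is false
  NOT police report filed: yes → false
  claim amount ≤ 160356 USD: 260289 ≤ 160356 is false
  policy age ≤ 337 months: 58 ≤ 337 is true
  peril = theft: wind == theft is false
  NOT photo evidence submitted: yes → false
  incident in covered region: no → false
  days until reported < 385 days: 360 < 385 is true
  deductible ≥ 4219 USD: 11504 ≥ 4219 is true
Combine:
[1.2] false OR false = false
[1] false OR false = false
[2.1] true OR true = true
[2.2.1.1] false AND false = false
[2.2.1] NOT false = true
[2.2] NOT true = false
[2] true AND false = false
[3.1] exactly-one(false, true) = true
[3.2] false OR false = false
[3] true AND false = false
[4.1.1.1.1.1] false AND true = false
[4.1.1.1.1] NOT false = true
[4.1.1.1] NOT true = false
[4.1.1.2] true OR false = true
[4.1.1] false → true (antecedent false ⇒ implication holds) = true
[4.1] NOT true = false
[4] NOT false = true
[root] false OR false OR false OR true = true
Overall: true → paid

Paid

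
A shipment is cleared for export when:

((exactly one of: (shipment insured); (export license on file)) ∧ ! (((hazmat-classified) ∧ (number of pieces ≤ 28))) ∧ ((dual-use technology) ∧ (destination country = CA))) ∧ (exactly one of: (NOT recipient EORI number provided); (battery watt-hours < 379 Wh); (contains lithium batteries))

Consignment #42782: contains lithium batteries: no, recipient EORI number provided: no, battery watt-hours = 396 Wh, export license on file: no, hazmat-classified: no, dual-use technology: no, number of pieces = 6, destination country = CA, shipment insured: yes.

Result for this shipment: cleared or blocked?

Blocked

Atomic conditions:
  shipment insured: yes → true
  export license on file: no → false
  hazmat-classified: no → false
  number of pieces ≤ 28: 6 ≤ 28 is true
  dual-use technology: no → false
  destination country = CA: CA == CA is true
  NOT recipient EORI number provided: no → true
  battery watt-hours < 379 Wh: 396 < 379 is false
  contains lithium batteries: no → false
Combine:
[1.1] exactly-one(true, false) = true
[1.2.1] false AND true = false
[1.2] NOT false = true
[1.3] false AND true = false
[1] true AND true AND false = false
[2] exactly-one(true, false, false) = true
[root] false AND true = false
Overall: false → blocked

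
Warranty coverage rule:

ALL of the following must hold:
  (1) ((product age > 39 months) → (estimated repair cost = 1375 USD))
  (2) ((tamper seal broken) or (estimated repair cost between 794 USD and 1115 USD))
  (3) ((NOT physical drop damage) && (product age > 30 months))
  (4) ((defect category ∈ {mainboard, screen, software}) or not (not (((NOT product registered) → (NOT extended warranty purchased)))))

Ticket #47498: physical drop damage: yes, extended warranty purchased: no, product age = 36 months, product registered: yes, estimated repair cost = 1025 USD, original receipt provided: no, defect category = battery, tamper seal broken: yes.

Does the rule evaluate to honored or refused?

Refused

Atomic conditions:
  product age > 39 months: 36 > 39 is false
  estimated repair cost = 1375 USD: 1025 == 1375 is false
  tamper seal broken: yes → true
  estimated repair cost between 794 USD and 1115 USD: 1025 in [794, 1115] is true
  NOT physical drop damage: yes → false
  product age > 30 months: 36 > 30 is true
  defect category ∈ {mainboard, screen, software}: battery is not in the set → false
  NOT product registered: yes → false
  NOT extended warranty purchased: no → true
Combine:
[1] false → false (antecedent false ⇒ implication holds) = true
[2] true OR true = true
[3] false AND true = false
[4.2.1.1] false → true (antecedent false ⇒ implication holds) = true
[4.2.1] NOT true = false
[4.2] NOT false = true
[4] false OR true = true
[root] true AND true AND false AND true = false
Overall: false → refused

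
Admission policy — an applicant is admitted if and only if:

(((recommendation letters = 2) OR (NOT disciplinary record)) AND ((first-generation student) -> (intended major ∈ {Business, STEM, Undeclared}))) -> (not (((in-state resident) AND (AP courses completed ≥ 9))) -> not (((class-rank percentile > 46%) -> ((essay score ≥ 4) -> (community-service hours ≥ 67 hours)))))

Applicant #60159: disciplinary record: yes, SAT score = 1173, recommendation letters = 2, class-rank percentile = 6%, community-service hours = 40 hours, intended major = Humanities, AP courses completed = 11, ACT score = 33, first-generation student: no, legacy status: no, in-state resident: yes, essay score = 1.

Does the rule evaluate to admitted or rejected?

Admitted

Atomic conditions:
  recommendation letters = 2: 2 == 2 is true
  NOT disciplinary record: yes → false
  first-generation student: no → false
  intended major ∈ {Business, STEM, Undeclared}: Humanities is not in the set → false
  in-state resident: yes → true
  AP courses completed ≥ 9: 11 ≥ 9 is true
  class-rank percentile > 46%: 6 > 46 is false
  essay score ≥ 4: 1 ≥ 4 is false
  community-service hours ≥ 67 hours: 40 ≥ 67 is false
Combine:
[1.1] true OR false = true
[1.2] false → false (antecedent false ⇒ implication holds) = true
[1] true AND true = true
[2.1.1] true AND true = true
[2.1] NOT true = false
[2.2.1.2] false → false (antecedent false ⇒ implication holds) = true
[2.2.1] false → true (antecedent false ⇒ implication holds) = true
[2.2] NOT true = false
[2] false → false (antecedent false ⇒ implication holds) = true
[root] true → true = true
Overall: true → admitted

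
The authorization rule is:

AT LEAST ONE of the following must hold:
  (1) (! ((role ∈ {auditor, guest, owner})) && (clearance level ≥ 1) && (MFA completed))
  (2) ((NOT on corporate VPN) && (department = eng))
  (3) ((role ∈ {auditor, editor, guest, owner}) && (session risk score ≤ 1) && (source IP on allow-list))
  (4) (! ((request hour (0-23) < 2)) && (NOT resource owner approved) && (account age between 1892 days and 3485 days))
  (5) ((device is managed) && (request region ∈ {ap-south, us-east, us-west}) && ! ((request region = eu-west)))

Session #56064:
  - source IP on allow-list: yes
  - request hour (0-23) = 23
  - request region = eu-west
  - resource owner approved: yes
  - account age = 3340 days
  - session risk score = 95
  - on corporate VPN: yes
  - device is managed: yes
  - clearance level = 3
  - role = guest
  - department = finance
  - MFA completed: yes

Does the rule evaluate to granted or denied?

Atomic conditions:
  role ∈ {auditor, guest, owner}: guest is in the set → true
  clearance level ≥ 1: 3 ≥ 1 is true
  MFA completed: yes → true
  NOT on corporate VPN: yes → false
  department = eng: finance == eng is false
  role ∈ {auditor, editor, guest, owner}: guest is in the set → true
  session risk score ≤ 1: 95 ≤ 1 is false
  source IP on allow-list: yes → true
  request hour (0-23) < 2: 23 < 2 is false
  NOT resource owner approved: yes → false
  account age between 1892 days and 3485 days: 3340 in [1892, 3485] is true
  device is managed: yes → true
  request region ∈ {ap-south, us-east, us-west}: eu-west is not in the set → false
  request region = eu-west: eu-west == eu-west is true
Combine:
[1.1] NOT true = false
[1] false AND true AND true = false
[2] false AND false = false
[3] true AND false AND true = false
[4.1] NOT false = true
[4] true AND false AND true = false
[5.3] NOT true = false
[5] true AND false AND false = false
[root] false OR false OR false OR false OR false = false
Overall: false → denied

Denied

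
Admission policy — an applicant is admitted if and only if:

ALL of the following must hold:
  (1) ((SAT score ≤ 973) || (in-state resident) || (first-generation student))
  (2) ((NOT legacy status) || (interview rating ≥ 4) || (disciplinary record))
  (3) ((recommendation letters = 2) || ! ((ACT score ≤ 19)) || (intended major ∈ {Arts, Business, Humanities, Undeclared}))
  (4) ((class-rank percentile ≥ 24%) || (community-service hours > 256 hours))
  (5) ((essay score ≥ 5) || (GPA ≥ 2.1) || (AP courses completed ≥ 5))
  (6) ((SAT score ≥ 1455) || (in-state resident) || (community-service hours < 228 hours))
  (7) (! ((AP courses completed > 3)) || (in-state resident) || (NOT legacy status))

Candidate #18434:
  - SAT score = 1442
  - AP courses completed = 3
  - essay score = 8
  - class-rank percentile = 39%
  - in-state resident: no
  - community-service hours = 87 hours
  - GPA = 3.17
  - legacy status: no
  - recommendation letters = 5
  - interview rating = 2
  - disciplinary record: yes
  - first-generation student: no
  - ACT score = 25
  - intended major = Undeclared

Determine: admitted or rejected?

Atomic conditions:
  SAT score ≤ 973: 1442 ≤ 973 is false
  in-state resident: no → false
  first-generation student: no → false
  NOT legacy status: no → true
  interview rating ≥ 4: 2 ≥ 4 is false
  disciplinary record: yes → true
  recommendation letters = 2: 5 == 2 is false
  ACT score ≤ 19: 25 ≤ 19 is false
  intended major ∈ {Arts, Business, Humanities, Undeclared}: Undeclared is in the set → true
  class-rank percentile ≥ 24%: 39 ≥ 24 is true
  community-service hours > 256 hours: 87 > 256 is false
  essay score ≥ 5: 8 ≥ 5 is true
  GPA ≥ 2.1: 3.17 ≥ 2.1 is true
  AP courses completed ≥ 5: 3 ≥ 5 is false
  SAT score ≥ 1455: 1442 ≥ 1455 is false
  community-service hours < 228 hours: 87 < 228 is true
  AP courses completed > 3: 3 > 3 is false
Combine:
[1] false OR false OR false = false
[2] true OR false OR true = true
[3.2] NOT false = true
[3] false OR true OR true = true
[4] true OR false = true
[5] true OR true OR false = true
[6] false OR false OR true = true
[7.1] NOT false = true
[7] true OR false OR true = true
[root] false AND true AND true AND true AND true AND true AND true = false
Overall: false → rejected

Rejected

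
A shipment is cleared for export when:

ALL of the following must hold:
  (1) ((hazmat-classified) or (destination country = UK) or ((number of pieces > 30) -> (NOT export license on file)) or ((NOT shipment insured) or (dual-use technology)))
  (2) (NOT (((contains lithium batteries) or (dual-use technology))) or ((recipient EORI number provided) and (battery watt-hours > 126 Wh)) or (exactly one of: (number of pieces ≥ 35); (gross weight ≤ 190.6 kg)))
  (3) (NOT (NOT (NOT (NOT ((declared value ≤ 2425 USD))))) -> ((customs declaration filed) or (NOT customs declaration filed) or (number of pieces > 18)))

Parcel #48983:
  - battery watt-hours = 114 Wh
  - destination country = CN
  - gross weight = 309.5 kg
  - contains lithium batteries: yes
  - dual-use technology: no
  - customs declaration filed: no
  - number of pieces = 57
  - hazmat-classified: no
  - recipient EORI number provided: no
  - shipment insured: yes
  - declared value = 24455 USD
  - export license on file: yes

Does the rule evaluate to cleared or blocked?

Blocked

Atomic conditions:
  hazmat-classified: no → false
  destination country = UK: CN == UK is false
  number of pieces > 30: 57 > 30 is true
  NOT export license on file: yes → false
  NOT shipment insured: yes → false
  dual-use technology: no → false
  contains lithium batteries: yes → true
  recipient EORI number provided: no → false
  battery watt-hours > 126 Wh: 114 > 126 is false
  number of pieces ≥ 35: 57 ≥ 35 is true
  gross weight ≤ 190.6 kg: 309.5 ≤ 190.6 is false
  declared value ≤ 2425 USD: 24455 ≤ 2425 is false
  customs declaration filed: no → false
  NOT customs declaration filed: no → true
  number of pieces > 18: 57 > 18 is true
Combine:
[1.3] true → false = false
[1.4] false OR false = false
[1] false OR false OR false OR false = false
[2.1.1] true OR false = true
[2.1] NOT true = false
[2.2] false AND false = false
[2.3] exactly-one(true, false) = true
[2] false OR false OR true = true
[3.1.1.1.1] NOT false = true
[3.1.1.1] NOT true = false
[3.1.1] NOT false = true
[3.1] NOT true = false
[3.2] false OR true OR true = true
[3] false → true (antecedent false ⇒ implication holds) = true
[root] false AND true AND true = false
Overall: false → blocked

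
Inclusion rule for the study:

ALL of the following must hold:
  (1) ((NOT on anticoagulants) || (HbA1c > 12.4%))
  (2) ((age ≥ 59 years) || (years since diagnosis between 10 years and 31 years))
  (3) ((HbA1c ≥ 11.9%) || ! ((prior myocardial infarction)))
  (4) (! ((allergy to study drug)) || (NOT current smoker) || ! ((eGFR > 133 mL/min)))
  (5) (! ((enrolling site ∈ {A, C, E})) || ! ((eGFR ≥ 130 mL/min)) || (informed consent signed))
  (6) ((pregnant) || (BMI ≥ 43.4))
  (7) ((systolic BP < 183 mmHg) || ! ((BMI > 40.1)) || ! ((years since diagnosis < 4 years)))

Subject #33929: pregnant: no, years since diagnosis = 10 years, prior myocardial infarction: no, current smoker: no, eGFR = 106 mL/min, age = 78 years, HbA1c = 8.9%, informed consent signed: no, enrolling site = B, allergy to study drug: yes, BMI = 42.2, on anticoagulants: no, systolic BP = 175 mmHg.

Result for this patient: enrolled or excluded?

Atomic conditions:
  NOT on anticoagulants: no → true
  HbA1c > 12.4%: 8.9 > 12.4 is false
  age ≥ 59 years: 78 ≥ 59 is true
  years since diagnosis between 10 years and 31 years: 10 in [10, 31] is true
  HbA1c ≥ 11.9%: 8.9 ≥ 11.9 is false
  prior myocardial infarction: no → false
  allergy to study drug: yes → true
  NOT current smoker: no → true
  eGFR > 133 mL/min: 106 > 133 is false
  enrolling site ∈ {A, C, E}: B is not in the set → false
  eGFR ≥ 130 mL/min: 106 ≥ 130 is false
  informed consent signed: no → false
  pregnant: no → false
  BMI ≥ 43.4: 42.2 ≥ 43.4 is false
  systolic BP < 183 mmHg: 175 < 183 is true
  BMI > 40.1: 42.2 > 40.1 is true
  years since diagnosis < 4 years: 10 < 4 is false
Combine:
[1] true OR false = true
[2] true OR true = true
[3.2] NOT false = true
[3] false OR true = true
[4.1] NOT true = false
[4.3] NOT false = true
[4] false OR true OR true = true
[5.1] NOT false = true
[5.2] NOT false = true
[5] true OR true OR false = true
[6] false OR false = false
[7.2] NOT true = false
[7.3] NOT false = true
[7] true OR false OR true = true
[root] true AND true AND true AND true AND true AND false AND true = false
Overall: false → excluded

Excluded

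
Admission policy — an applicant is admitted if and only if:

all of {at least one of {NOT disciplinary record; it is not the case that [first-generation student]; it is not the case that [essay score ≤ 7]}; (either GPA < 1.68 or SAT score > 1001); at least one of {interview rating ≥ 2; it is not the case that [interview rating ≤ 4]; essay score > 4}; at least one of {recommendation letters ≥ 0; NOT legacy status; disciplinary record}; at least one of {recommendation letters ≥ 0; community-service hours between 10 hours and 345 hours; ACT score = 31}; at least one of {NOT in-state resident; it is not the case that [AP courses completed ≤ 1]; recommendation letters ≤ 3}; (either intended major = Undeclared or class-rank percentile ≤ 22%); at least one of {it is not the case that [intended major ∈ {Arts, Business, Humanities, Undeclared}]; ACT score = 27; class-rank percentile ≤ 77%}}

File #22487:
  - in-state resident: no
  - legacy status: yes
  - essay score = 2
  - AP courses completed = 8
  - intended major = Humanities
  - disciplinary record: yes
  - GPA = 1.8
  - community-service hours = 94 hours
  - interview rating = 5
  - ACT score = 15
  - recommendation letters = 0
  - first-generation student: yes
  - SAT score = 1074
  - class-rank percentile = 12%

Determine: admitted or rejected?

Rejected

Atomic conditions:
  NOT disciplinary record: yes → false
  first-generation student: yes → true
  essay score ≤ 7: 2 ≤ 7 is true
  GPA < 1.68: 1.8 < 1.68 is false
  SAT score > 1001: 1074 > 1001 is true
  interview rating ≥ 2: 5 ≥ 2 is true
  interview rating ≤ 4: 5 ≤ 4 is false
  essay score > 4: 2 > 4 is false
  recommendation letters ≥ 0: 0 ≥ 0 is true
  NOT legacy status: yes → false
  disciplinary record: yes → true
  community-service hours between 10 hours and 345 hours: 94 in [10, 345] is true
  ACT score = 31: 15 == 31 is false
  NOT in-state resident: no → true
  AP courses completed ≤ 1: 8 ≤ 1 is false
  recommendation letters ≤ 3: 0 ≤ 3 is true
  intended major = Undeclared: Humanities == Undeclared is false
  class-rank percentile ≤ 22%: 12 ≤ 22 is true
  intended major ∈ {Arts, Business, Humanities, Undeclared}: Humanities is in the set → true
  ACT score = 27: 15 == 27 is false
  class-rank percentile ≤ 77%: 12 ≤ 77 is true
Combine:
[1.2] NOT true = false
[1.3] NOT true = false
[1] false OR false OR false = false
[2] false OR true = true
[3.2] NOT false = true
[3] true OR true OR false = true
[4] true OR false OR true = true
[5] true OR true OR false = true
[6.2] NOT false = true
[6] true OR true OR true = true
[7] false OR true = true
[8.1] NOT true = false
[8] false OR false OR true = true
[root] false AND true AND true AND true AND true AND true AND true AND true = false
Overall: false → rejected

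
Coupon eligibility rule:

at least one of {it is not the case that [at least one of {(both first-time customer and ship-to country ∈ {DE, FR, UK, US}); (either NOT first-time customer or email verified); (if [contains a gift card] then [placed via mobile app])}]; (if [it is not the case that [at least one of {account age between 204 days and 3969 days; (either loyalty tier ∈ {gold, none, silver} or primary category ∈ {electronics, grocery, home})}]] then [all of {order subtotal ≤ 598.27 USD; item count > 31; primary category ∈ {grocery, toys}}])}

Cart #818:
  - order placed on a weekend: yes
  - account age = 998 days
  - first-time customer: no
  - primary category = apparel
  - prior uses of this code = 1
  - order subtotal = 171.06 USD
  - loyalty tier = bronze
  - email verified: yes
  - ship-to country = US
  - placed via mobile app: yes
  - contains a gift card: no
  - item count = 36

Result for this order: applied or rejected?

Applied

Atomic conditions:
  first-time customer: no → false
  ship-to country ∈ {DE, FR, UK, US}: US is in the set → true
  NOT first-time customer: no → true
  email verified: yes → true
  contains a gift card: no → false
  placed via mobile app: yes → true
  account age between 204 days and 3969 days: 998 in [204, 3969] is true
  loyalty tier ∈ {gold, none, silver}: bronze is not in the set → false
  primary category ∈ {electronics, grocery, home}: apparel is not in the set → false
  order subtotal ≤ 598.27 USD: 171.06 ≤ 598.27 is true
  item count > 31: 36 > 31 is true
  primary category ∈ {grocery, toys}: apparel is not in the set → false
Combine:
[1.1.1] false AND true = false
[1.1.2] true OR true = true
[1.1.3] false → true (antecedent false ⇒ implication holds) = true
[1.1] false OR true OR true = true
[1] NOT true = false
[2.1.1.2] false OR false = false
[2.1.1] true OR false = true
[2.1] NOT true = false
[2.2] true AND true AND false = false
[2] false → false (antecedent false ⇒ implication holds) = true
[root] false OR true = true
Overall: true → applied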